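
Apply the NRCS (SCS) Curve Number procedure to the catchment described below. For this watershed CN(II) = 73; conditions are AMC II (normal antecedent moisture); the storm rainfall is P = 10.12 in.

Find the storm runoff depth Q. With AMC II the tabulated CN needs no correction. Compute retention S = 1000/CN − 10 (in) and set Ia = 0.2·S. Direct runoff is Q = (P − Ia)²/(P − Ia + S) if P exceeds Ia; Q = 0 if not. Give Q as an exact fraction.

Q = 293060161/43560925 in ≈ 6.728 in

CN(II) = 73; AMC II needs no correction.
Retention S: 1000/CN − 10 with CN=73.000 → S = 270/73 ≈ 3.699 in
Initial abstraction Ia = S/5 = (270/73)/5 = 54/73 ≈ 0.740 in
Since P=10.120 > Ia=0.740: effective rainfall P−Ia = 17119/1825 in
Q = (17119/1825)²/((17119/1825) + 270/73) = (293060161/3330625)/(23869/1825) = 293060161/43560925 in ≈ 6.728 in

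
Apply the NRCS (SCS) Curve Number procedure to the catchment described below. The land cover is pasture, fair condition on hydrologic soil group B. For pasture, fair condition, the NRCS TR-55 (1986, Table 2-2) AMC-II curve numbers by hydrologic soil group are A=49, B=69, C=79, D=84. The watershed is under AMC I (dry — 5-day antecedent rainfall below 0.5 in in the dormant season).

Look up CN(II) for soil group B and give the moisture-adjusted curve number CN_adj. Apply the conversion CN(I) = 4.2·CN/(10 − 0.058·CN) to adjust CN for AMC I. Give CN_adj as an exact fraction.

NRCS table: pasture, fair condition, soil group B → CN(II) = 69
CN(I) from CN(II)=69: (4.2·69)/(10 − 0.058·69) = 144900/2999 ≈ 48.316

CN_adj = 144900/2999 ≈ 48.316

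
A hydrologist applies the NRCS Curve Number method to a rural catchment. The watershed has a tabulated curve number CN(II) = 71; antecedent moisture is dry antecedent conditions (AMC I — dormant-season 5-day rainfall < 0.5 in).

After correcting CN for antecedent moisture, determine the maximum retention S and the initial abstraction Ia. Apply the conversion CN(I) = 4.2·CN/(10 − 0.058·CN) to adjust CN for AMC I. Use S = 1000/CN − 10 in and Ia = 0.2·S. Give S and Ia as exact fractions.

Dry (AMC I): CN(I) = 4.2·71/(10 − 0.058·71) = (1491/5)/(2941/500) = 149100/2941 ≈ 50.697
Max retention: S = 1000/(149100/2941) − 10 = 14500/1491 in (≈ 9.725 in)
Initial abstraction Ia = S/5 = (14500/1491)/5 = 2900/1491 ≈ 1.945 in

S = 14500/1491 in ≈ 9.725 in; Ia = 2900/1491 in ≈ 1.945 in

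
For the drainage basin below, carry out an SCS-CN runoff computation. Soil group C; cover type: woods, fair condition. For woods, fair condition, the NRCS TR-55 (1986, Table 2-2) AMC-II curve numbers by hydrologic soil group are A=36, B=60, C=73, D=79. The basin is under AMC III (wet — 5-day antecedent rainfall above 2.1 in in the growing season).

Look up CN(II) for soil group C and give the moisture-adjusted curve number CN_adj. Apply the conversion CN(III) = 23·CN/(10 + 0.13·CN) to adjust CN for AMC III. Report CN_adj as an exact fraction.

CN_adj = 167900/1949 ≈ 86.147

NRCS table: woods, fair condition, soil group C → CN(II) = 73
Adjust CN=73 to AMC III: 23·73/(10 + 0.13·73) → 1679 ÷ (1949/100) = 167900/1949 ≈ 86.147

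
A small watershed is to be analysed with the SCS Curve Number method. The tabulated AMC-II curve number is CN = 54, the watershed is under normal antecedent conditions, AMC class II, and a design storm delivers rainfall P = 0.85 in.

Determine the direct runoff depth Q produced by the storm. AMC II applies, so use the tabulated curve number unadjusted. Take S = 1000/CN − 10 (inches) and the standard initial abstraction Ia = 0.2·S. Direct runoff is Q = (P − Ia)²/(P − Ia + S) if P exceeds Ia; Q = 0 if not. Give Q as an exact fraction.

Q = 0 in ≈ 0.000 in

AMC II — tabulated CN = 54 applies directly.
Retention S: 1000/CN − 10 with CN=54.000 → S = 230/27 ≈ 8.519 in
Ia = 0.2·(230/27) = 46/27 in ≈ 1.704 in
P = 0.850 ≤ Ia = 1.704 in: entire storm abstracted, Q = 0.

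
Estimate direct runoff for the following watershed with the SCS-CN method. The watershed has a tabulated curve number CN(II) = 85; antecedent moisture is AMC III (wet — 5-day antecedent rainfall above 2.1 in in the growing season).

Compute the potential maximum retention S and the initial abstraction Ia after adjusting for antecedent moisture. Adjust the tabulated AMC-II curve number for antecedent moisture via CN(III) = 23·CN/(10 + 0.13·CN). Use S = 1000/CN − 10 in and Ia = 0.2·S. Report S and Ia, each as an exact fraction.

S = 300/391 in ≈ 0.767 in; Ia = 60/391 in ≈ 0.153 in

Wet (AMC III): CN(III) = 23·85/(10 + 0.13·85) = 1955/(421/20) = 39100/421 ≈ 92.874
Max retention: S = 1000/(39100/421) − 10 = 300/391 in (≈ 0.767 in)
Initial abstraction Ia = S/5 = (300/391)/5 = 60/391 ≈ 0.153 in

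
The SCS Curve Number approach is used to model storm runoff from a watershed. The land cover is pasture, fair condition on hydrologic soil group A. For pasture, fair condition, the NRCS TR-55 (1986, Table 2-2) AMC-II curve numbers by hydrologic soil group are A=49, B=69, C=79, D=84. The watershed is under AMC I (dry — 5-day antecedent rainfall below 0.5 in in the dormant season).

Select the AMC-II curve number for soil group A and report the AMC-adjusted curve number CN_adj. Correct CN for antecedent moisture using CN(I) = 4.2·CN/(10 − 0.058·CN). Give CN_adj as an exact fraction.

CN_adj = 34300/1193 ≈ 28.751

NRCS table: pasture, fair condition, soil group A → CN(II) = 49
Adjust CN=49 to AMC I: 4.2·49/(10 − 0.058·49) → (1029/5) ÷ (3579/500) = 34300/1193 ≈ 28.751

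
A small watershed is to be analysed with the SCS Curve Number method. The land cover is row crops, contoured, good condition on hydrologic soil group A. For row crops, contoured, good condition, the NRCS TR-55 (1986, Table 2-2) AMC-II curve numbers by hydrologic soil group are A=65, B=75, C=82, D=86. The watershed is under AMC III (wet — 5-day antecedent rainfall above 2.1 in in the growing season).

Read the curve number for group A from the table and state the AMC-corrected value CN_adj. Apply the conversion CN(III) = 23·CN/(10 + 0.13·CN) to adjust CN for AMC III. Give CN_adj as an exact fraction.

CN_adj = 29900/369 ≈ 81.030

NRCS table: row crops, contoured, good condition, soil group A → CN(II) = 65
Adjust CN=65 to AMC III: 23·65/(10 + 0.13·65) → 1495 ÷ (369/20) = 29900/369 ≈ 81.030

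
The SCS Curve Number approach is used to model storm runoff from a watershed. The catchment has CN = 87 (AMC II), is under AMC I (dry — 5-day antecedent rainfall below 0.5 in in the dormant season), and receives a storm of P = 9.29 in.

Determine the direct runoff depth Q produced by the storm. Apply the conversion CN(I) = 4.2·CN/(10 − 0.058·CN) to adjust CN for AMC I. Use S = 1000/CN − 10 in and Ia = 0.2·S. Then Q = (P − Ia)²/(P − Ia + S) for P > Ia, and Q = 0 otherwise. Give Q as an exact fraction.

Dry (AMC I): CN(I) = 4.2·87/(10 − 0.058·87) = (1827/5)/(2477/500) = 182700/2477 ≈ 73.759
S = 1000/(182700/2477) − 10 = 6500/1827 in ≈ 3.558 in
Ia = 0.2·(6500/1827) = 1300/1827 in ≈ 0.712 in
Excess rainfall: 9.290 − 0.712 = 8.578 in; P > Ia so Q > 0
Runoff Q = (P−Ia)²/(P−Ia+S) = (8.578)²/(8.578+3.558) = 2456376002089/405097604100 ≈ 6.064 in

Q = 2456376002089/405097604100 in ≈ 6.064 in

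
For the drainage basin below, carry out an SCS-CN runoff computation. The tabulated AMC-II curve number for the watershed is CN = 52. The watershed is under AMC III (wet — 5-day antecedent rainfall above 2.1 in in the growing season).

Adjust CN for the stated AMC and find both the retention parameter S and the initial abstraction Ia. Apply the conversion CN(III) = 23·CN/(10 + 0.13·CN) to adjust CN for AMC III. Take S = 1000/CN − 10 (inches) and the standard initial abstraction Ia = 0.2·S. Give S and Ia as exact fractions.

S = 1200/299 in ≈ 4.013 in; Ia = 240/299 in ≈ 0.803 in

Wet (AMC III): CN(III) = 23·52/(10 + 0.13·52) = 1196/(419/25) = 29900/419 ≈ 71.360
Retention S: 1000/CN − 10 with CN=71.360 → S = 1200/299 ≈ 4.013 in
Initial abstraction Ia = S/5 = (1200/299)/5 = 240/299 ≈ 0.803 in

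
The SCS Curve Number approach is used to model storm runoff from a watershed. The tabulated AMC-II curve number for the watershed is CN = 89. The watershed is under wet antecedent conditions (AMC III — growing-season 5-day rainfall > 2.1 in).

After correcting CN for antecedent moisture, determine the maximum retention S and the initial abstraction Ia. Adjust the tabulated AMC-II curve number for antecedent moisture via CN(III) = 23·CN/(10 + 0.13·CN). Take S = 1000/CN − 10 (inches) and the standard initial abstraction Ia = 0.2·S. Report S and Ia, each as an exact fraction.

CN(III) from CN(II)=89: (23·89)/(10 + 0.13·89) = 204700/2157 ≈ 94.900
Retention S: 1000/CN − 10 with CN=94.900 → S = 1100/2047 ≈ 0.537 in
Initial abstraction Ia = S/5 = (1100/2047)/5 = 220/2047 ≈ 0.107 in

S = 1100/2047 in ≈ 0.537 in; Ia = 220/2047 in ≈ 0.107 in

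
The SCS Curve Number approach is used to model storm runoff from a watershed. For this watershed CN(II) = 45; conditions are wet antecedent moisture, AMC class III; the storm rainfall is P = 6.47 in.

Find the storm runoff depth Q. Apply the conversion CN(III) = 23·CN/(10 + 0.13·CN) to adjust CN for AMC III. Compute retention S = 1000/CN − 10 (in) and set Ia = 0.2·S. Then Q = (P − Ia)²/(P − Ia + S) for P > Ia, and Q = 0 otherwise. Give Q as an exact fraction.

Q = 12528101041/4593930300 in ≈ 2.727 in

CN(III) from CN(II)=45: (23·45)/(10 + 0.13·45) = 20700/317 ≈ 65.300
Max retention: S = 1000/(20700/317) − 10 = 1100/207 in (≈ 5.314 in)
Ia = 0.2S: 0.2·5.314 = 1.063 in (exactly 220/207)
Excess rainfall: 6.470 − 1.063 = 5.407 in; P > Ia so Q > 0
Q: (111929/20700)² ÷ (221929/20700) = 12528101041/4593930300 in (≈ 2.727 in)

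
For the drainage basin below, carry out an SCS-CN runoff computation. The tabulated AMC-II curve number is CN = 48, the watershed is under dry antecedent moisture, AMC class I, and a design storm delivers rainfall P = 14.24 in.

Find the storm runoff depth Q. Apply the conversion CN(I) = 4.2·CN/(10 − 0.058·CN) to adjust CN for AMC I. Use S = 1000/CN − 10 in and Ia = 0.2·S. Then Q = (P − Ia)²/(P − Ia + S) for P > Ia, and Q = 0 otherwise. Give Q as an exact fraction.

Q = 204575809/86511600 in ≈ 2.365 in

Adjust CN=48 to AMC I: 4.2·48/(10 − 0.058·48) → (1008/5) ÷ (902/125) = 12600/451 ≈ 27.938
Retention S: 1000/CN − 10 with CN=27.938 → S = 1625/63 ≈ 25.794 in
Ia = 0.2S: 0.2·25.794 = 5.159 in (exactly 325/63)
P − Ia = 14.240 − 5.159 = 14303/1575 ≈ 9.081 in (> 0, runoff occurs)
Runoff Q = (P−Ia)²/(P−Ia+S) = (9.081)²/(9.081+25.794) = 204575809/86511600 ≈ 2.365 in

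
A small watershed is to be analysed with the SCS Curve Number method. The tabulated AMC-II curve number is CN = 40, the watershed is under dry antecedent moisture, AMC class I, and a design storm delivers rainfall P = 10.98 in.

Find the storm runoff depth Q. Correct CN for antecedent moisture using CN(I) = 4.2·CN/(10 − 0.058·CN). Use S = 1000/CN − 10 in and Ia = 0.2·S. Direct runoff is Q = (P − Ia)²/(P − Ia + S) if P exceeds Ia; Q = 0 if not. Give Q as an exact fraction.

Q = 1803649/4845050 in ≈ 0.372 in

CN(I) from CN(II)=40: (4.2·40)/(10 − 0.058·40) = 175/8 ≈ 21.875
Max retention: S = 1000/(175/8) − 10 = 250/7 in (≈ 35.714 in)
Ia = 0.2S: 0.2·35.714 = 7.143 in (exactly 50/7)
Excess rainfall: 10.980 − 7.143 = 3.837 in; P > Ia so Q > 0
Q = (1343/350)²/((1343/350) + 250/7) = (1803649/122500)/(13843/350) = 1803649/4845050 in ≈ 0.372 in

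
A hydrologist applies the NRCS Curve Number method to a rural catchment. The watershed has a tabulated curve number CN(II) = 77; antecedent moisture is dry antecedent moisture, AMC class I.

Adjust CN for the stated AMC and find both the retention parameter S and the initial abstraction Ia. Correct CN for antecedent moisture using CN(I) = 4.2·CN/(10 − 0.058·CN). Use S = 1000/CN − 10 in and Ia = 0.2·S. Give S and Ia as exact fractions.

S = 11500/1617 in ≈ 7.112 in; Ia = 2300/1617 in ≈ 1.422 in

Dry (AMC I): CN(I) = 4.2·77/(10 − 0.058·77) = (1617/5)/(2767/500) = 161700/2767 ≈ 58.439
Max retention: S = 1000/(161700/2767) − 10 = 11500/1617 in (≈ 7.112 in)
Ia = 0.2·(11500/1617) = 2300/1617 in ≈ 1.422 in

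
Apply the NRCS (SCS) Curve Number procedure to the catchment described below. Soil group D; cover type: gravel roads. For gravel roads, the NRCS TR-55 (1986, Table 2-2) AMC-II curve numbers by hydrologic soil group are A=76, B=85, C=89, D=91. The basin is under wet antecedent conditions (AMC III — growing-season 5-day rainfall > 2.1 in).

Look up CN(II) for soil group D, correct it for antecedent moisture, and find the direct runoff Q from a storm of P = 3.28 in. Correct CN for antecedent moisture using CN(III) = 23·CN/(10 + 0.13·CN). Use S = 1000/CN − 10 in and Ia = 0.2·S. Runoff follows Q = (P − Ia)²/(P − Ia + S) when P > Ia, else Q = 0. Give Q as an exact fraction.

NRCS table: gravel roads, soil group D → CN(II) = 91
Adjust CN=91 to AMC III: 23·91/(10 + 0.13·91) → 2093 ÷ (2183/100) = 209300/2183 ≈ 95.877
Retention S: 1000/CN − 10 with CN=95.877 → S = 900/2093 ≈ 0.430 in
Ia = 0.2·(900/2093) = 180/2093 in ≈ 0.086 in
P − Ia = 3.280 − 0.086 = 167126/52325 ≈ 3.194 in (> 0, runoff occurs)
Q = (167126/52325)²/((167126/52325) + 900/2093) = (27931099876/2737905625)/(189626/52325) = 13965549938/4961090225 in ≈ 2.815 in

Q = 13965549938/4961090225 in ≈ 2.815 in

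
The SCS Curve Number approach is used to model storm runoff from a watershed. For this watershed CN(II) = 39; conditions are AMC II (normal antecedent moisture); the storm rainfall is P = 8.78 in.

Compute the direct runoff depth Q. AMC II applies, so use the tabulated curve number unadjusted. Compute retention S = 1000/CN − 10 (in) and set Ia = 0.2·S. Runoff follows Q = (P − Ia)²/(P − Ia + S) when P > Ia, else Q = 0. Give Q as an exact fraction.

Q = 121462441/80965950 in ≈ 1.500 in

Average conditions: CN = 39 (no AMC adjustment).
Max retention: S = 1000/39 − 10 = 610/39 in (≈ 15.641 in)
Ia = 0.2S: 0.2·15.641 = 3.128 in (exactly 122/39)
Excess rainfall: 8.780 − 3.128 = 5.652 in; P > Ia so Q > 0
Q: (11021/1950)² ÷ (41521/1950) = 121462441/80965950 in (≈ 1.500 in)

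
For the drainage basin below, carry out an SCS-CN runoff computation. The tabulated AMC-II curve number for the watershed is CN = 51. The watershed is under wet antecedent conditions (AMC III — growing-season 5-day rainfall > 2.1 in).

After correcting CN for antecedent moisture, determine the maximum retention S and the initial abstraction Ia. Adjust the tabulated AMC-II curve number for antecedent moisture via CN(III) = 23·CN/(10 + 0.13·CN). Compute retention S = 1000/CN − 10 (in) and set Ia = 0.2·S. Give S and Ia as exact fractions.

S = 4900/1173 in ≈ 4.177 in; Ia = 980/1173 in ≈ 0.835 in

Wet (AMC III): CN(III) = 23·51/(10 + 0.13·51) = 1173/(1663/100) = 117300/1663 ≈ 70.535
S = 1000/(117300/1663) − 10 = 4900/1173 in ≈ 4.177 in
Initial abstraction Ia = S/5 = (4900/1173)/5 = 980/1173 ≈ 0.835 in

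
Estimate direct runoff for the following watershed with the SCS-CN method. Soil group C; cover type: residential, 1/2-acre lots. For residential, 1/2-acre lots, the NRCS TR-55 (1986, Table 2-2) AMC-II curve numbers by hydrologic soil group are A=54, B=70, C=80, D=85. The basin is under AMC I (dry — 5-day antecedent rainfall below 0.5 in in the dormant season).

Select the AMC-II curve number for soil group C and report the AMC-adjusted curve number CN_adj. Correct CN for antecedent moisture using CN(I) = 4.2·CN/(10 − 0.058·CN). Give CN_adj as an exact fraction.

NRCS table: residential, 1/2-acre lots, soil group C → CN(II) = 80
Dry (AMC I): CN(I) = 4.2·80/(10 − 0.058·80) = 336/(134/25) = 4200/67 ≈ 62.687

CN_adj = 4200/67 ≈ 62.687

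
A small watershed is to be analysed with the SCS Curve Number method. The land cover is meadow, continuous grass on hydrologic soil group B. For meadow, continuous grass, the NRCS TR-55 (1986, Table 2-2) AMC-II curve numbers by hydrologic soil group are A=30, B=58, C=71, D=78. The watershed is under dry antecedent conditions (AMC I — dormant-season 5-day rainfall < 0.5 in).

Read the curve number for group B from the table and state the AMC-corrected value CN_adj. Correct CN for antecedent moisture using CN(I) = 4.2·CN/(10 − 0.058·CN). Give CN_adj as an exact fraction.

CN_adj = 2900/79 ≈ 36.709

NRCS table: meadow, continuous grass, soil group B → CN(II) = 58
CN(I) from CN(II)=58: (4.2·58)/(10 − 0.058·58) = 2900/79 ≈ 36.709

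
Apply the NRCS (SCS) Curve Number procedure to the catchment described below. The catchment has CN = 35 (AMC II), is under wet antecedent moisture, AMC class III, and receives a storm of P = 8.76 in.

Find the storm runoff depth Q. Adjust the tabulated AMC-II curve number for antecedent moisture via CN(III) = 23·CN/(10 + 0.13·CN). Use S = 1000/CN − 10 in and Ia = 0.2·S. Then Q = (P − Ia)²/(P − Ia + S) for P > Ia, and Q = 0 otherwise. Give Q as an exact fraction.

Q = 827080081/246567475 in ≈ 3.354 in

CN(III) from CN(II)=35: (23·35)/(10 + 0.13·35) = 16100/291 ≈ 55.326
Retention S: 1000/CN − 10 with CN=55.326 → S = 1300/161 ≈ 8.075 in
Initial abstraction Ia = S/5 = (1300/161)/5 = 260/161 ≈ 1.615 in
Since P=8.760 > Ia=1.615: effective rainfall P−Ia = 28759/4025 in
Q: (28759/4025)² ÷ (61259/4025) = 827080081/246567475 in (≈ 3.354 in)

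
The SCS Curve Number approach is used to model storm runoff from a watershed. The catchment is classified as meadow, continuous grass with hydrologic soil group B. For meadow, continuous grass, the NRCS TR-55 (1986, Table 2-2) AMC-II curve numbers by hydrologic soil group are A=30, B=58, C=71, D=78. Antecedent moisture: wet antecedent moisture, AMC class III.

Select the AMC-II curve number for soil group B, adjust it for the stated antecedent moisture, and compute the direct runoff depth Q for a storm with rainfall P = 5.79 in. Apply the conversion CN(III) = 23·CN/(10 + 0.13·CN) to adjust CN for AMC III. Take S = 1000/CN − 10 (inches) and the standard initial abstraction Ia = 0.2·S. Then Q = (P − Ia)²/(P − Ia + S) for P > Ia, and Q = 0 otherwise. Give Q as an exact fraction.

Q = 13163202361/4107185900 in ≈ 3.205 in

NRCS table: meadow, continuous grass, soil group B → CN(II) = 58
Adjust CN=58 to AMC III: 23·58/(10 + 0.13·58) → 1334 ÷ (877/50) = 66700/877 ≈ 76.055
S = 1000/(66700/877) − 10 = 2100/667 in ≈ 3.148 in
Ia = 0.2S: 0.2·3.148 = 0.630 in (exactly 420/667)
P − Ia = 5.790 − 0.630 = 344193/66700 ≈ 5.160 in (> 0, runoff occurs)
Q = (344193/66700)²/((344193/66700) + 2100/667) = (118468821249/4448890000)/(554193/66700) = 13163202361/4107185900 in ≈ 3.205 in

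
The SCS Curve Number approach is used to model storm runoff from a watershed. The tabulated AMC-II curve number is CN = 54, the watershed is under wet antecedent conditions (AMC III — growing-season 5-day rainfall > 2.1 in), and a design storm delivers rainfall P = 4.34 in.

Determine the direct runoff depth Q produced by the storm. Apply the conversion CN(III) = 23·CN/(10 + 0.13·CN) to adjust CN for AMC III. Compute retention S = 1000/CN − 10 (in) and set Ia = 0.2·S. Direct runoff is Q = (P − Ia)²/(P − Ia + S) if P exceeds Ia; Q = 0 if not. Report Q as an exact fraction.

Q = 23609881/13309650 in ≈ 1.774 in

Adjust CN=54 to AMC III: 23·54/(10 + 0.13·54) → 1242 ÷ (851/50) = 2700/37 ≈ 72.973
S = 1000/(2700/37) − 10 = 100/27 in ≈ 3.704 in
Ia = 0.2S: 0.2·3.704 = 0.741 in (exactly 20/27)
Excess rainfall: 4.340 − 0.741 = 3.599 in; P > Ia so Q > 0
Runoff Q = (P−Ia)²/(P−Ia+S) = (3.599)²/(3.599+3.704) = 23609881/13309650 ≈ 1.774 in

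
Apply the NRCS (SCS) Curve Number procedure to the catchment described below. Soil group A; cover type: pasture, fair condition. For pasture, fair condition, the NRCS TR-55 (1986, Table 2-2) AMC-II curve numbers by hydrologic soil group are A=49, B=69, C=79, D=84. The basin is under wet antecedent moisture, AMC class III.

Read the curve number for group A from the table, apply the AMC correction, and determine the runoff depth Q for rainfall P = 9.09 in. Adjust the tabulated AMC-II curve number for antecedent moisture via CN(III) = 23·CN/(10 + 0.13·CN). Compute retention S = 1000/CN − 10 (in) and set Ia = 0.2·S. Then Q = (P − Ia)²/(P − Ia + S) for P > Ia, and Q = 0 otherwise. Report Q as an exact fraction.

NRCS table: pasture, fair condition, soil group A → CN(II) = 49
Wet (AMC III): CN(III) = 23·49/(10 + 0.13·49) = 1127/(1637/100) = 112700/1637 ≈ 68.845
S = 1000/(112700/1637) − 10 = 5100/1127 in ≈ 4.525 in
Initial abstraction Ia = S/5 = (5100/1127)/5 = 1020/1127 ≈ 0.905 in
Since P=9.090 > Ia=0.905: effective rainfall P−Ia = 922443/112700 in
Runoff Q = (P−Ia)²/(P−Ia+S) = (8.185)²/(8.185+4.525) = 283633696083/53812108700 ≈ 5.271 in

Q = 283633696083/53812108700 in ≈ 5.271 in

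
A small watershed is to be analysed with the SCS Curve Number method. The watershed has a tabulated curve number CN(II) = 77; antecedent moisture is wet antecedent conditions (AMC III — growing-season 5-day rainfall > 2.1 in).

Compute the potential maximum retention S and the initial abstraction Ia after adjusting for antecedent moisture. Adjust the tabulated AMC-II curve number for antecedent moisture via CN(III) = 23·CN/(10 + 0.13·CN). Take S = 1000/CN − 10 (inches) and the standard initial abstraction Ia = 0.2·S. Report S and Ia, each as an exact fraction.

S = 100/77 in ≈ 1.299 in; Ia = 20/77 in ≈ 0.260 in

Adjust CN=77 to AMC III: 23·77/(10 + 0.13·77) → 1771 ÷ (2001/100) = 7700/87 ≈ 88.506
Max retention: S = 1000/(7700/87) − 10 = 100/77 in (≈ 1.299 in)
Initial abstraction Ia = S/5 = (100/77)/5 = 20/77 ≈ 0.260 in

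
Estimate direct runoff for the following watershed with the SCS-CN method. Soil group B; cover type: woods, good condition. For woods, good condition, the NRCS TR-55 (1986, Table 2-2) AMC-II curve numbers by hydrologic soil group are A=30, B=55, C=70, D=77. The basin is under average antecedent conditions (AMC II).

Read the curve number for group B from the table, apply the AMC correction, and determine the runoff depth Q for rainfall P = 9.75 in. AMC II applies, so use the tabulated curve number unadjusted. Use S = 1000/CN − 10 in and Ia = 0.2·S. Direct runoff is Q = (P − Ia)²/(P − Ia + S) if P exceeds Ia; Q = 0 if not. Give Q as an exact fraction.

Q = 42483/10516 in ≈ 4.040 in

NRCS table: woods, good condition, soil group B → CN(II) = 55
CN(II) = 55; AMC II needs no correction.
Retention S: 1000/CN − 10 with CN=55.000 → S = 90/11 ≈ 8.182 in
Ia = 0.2S: 0.2·8.182 = 1.636 in (exactly 18/11)
Since P=9.750 > Ia=1.636: effective rainfall P−Ia = 357/44 in
Q = (357/44)²/((357/44) + 90/11) = (127449/1936)/(717/44) = 42483/10516 in ≈ 4.040 in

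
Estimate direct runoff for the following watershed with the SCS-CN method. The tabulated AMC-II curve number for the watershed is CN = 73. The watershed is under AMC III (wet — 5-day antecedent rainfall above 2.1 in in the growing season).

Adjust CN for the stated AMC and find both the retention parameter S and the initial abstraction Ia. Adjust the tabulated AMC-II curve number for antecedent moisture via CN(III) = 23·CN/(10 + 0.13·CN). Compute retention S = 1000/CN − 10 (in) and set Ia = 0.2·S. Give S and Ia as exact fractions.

S = 2700/1679 in ≈ 1.608 in; Ia = 540/1679 in ≈ 0.322 in

Adjust CN=73 to AMC III: 23·73/(10 + 0.13·73) → 1679 ÷ (1949/100) = 167900/1949 ≈ 86.147
Retention S: 1000/CN − 10 with CN=86.147 → S = 2700/1679 ≈ 1.608 in
Initial abstraction Ia = S/5 = (2700/1679)/5 = 540/1679 ≈ 0.322 in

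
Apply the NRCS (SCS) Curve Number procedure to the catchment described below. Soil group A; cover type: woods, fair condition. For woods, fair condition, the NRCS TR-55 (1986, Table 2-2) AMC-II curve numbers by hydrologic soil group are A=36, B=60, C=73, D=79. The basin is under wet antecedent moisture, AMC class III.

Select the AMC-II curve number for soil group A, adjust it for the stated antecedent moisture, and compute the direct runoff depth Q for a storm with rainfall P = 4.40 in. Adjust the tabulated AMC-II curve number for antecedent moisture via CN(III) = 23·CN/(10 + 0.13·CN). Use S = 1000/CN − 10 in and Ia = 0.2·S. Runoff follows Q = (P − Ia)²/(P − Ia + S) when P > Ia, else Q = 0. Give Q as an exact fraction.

Q = 4363058/5668695 in ≈ 0.770 in

NRCS table: woods, fair condition, soil group A → CN(II) = 36
CN(III) from CN(II)=36: (23·36)/(10 + 0.13·36) = 20700/367 ≈ 56.403
Retention S: 1000/CN − 10 with CN=56.403 → S = 1600/207 ≈ 7.729 in
Ia = 0.2·(1600/207) = 320/207 in ≈ 1.546 in
Excess rainfall: 4.400 − 1.546 = 2.854 in; P > Ia so Q > 0
Q: (2954/1035)² ÷ (10954/1035) = 4363058/5668695 in (≈ 0.770 in)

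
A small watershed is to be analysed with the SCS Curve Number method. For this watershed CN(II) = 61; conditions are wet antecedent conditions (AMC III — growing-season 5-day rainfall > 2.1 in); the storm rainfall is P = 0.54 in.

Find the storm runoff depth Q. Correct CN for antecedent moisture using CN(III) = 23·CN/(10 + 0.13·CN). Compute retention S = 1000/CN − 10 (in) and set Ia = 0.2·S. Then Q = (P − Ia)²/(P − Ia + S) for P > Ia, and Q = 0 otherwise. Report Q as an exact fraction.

Q = 0 in ≈ 0.000 in

Adjust CN=61 to AMC III: 23·61/(10 + 0.13·61) → 1403 ÷ (1793/100) = 140300/1793 ≈ 78.249
Max retention: S = 1000/(140300/1793) − 10 = 3900/1403 in (≈ 2.780 in)
Ia = 0.2S: 0.2·2.780 = 0.556 in (exactly 780/1403)
P = 0.540 ≤ Ia = 0.556 in: entire storm abstracted, Q = 0.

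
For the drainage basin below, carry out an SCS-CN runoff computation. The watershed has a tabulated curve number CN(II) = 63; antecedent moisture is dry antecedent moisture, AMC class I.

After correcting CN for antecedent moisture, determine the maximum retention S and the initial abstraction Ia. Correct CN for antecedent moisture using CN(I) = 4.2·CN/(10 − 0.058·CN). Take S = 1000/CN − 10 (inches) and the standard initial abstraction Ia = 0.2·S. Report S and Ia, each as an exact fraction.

CN(I) from CN(II)=63: (4.2·63)/(10 − 0.058·63) = 132300/3173 ≈ 41.696
S = 1000/(132300/3173) − 10 = 18500/1323 in ≈ 13.983 in
Ia = 0.2·(18500/1323) = 3700/1323 in ≈ 2.797 in

S = 18500/1323 in ≈ 13.983 in; Ia = 3700/1323 in ≈ 2.797 in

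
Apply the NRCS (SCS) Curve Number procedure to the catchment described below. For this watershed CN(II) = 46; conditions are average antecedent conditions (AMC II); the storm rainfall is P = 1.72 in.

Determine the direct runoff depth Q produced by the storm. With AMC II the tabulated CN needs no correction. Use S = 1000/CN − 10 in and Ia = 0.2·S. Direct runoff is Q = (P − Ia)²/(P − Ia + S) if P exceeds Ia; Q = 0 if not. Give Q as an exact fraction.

Q = 0 in ≈ 0.000 in

Average conditions: CN = 46 (no AMC adjustment).
Retention S: 1000/CN − 10 with CN=46.000 → S = 270/23 ≈ 11.739 in
Ia = 0.2·(270/23) = 54/23 in ≈ 2.348 in
P = 1.720 ≤ Ia = 2.348 in: entire storm abstracted, Q = 0.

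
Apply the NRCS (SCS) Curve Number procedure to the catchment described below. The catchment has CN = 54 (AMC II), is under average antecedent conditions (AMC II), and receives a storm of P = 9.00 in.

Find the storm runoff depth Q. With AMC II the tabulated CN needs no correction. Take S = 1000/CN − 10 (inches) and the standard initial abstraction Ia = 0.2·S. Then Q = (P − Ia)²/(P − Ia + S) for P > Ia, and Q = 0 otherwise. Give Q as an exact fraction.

Average conditions: CN = 54 (no AMC adjustment).
S = 1000/54 − 10 = 230/27 in ≈ 8.519 in
Ia = 0.2·(230/27) = 46/27 in ≈ 1.704 in
Since P=9.000 > Ia=1.704: effective rainfall P−Ia = 197/27 in
Q: (197/27)² ÷ (427/27) = 38809/11529 in (≈ 3.366 in)

Q = 38809/11529 in ≈ 3.366 in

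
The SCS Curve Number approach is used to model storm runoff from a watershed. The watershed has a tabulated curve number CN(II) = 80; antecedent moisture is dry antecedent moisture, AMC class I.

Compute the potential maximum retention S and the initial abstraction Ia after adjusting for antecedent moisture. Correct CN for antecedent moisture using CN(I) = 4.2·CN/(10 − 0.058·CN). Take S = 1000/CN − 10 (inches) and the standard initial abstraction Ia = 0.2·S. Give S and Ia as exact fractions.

S = 125/21 in ≈ 5.952 in; Ia = 25/21 in ≈ 1.190 in

Adjust CN=80 to AMC I: 4.2·80/(10 − 0.058·80) → 336 ÷ (134/25) = 4200/67 ≈ 62.687
Max retention: S = 1000/(4200/67) − 10 = 125/21 in (≈ 5.952 in)
Initial abstraction Ia = S/5 = (125/21)/5 = 25/21 ≈ 1.190 in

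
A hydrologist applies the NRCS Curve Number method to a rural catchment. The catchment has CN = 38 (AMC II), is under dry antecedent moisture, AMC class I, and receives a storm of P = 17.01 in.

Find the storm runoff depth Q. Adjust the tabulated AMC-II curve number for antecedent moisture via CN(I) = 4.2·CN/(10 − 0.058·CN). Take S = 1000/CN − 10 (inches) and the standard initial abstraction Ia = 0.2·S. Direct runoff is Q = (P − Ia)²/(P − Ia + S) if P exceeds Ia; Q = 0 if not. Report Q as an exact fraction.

Q = 135938952601/76556090100 in ≈ 1.776 in

Adjust CN=38 to AMC I: 4.2·38/(10 − 0.058·38) → (798/5) ÷ (1949/250) = 39900/1949 ≈ 20.472
Retention S: 1000/CN − 10 with CN=20.472 → S = 15500/399 ≈ 38.847 in
Ia = 0.2S: 0.2·38.847 = 7.769 in (exactly 3100/399)
Excess rainfall: 17.010 − 7.769 = 9.241 in; P > Ia so Q > 0
Q = (368699/39900)²/((368699/39900) + 15500/399) = (135938952601/1592010000)/(1918699/39900) = 135938952601/76556090100 in ≈ 1.776 in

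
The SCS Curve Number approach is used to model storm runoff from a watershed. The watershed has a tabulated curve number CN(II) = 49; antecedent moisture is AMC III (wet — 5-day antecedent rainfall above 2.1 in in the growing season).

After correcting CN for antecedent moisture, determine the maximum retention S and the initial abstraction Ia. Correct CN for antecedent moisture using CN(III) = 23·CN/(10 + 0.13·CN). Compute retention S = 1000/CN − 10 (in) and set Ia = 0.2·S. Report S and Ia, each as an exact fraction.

Adjust CN=49 to AMC III: 23·49/(10 + 0.13·49) → 1127 ÷ (1637/100) = 112700/1637 ≈ 68.845
S = 1000/(112700/1637) − 10 = 5100/1127 in ≈ 4.525 in
Ia = 0.2S: 0.2·4.525 = 0.905 in (exactly 1020/1127)

S = 5100/1127 in ≈ 4.525 in; Ia = 1020/1127 in ≈ 0.905 in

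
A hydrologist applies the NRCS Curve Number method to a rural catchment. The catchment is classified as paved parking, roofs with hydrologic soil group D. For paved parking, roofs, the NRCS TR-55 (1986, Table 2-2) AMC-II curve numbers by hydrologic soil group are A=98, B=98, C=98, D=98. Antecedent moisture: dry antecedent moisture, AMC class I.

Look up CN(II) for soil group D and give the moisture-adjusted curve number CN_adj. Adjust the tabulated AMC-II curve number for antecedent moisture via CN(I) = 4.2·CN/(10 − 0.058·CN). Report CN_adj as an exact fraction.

CN_adj = 102900/1079 ≈ 95.366

NRCS table: paved parking, roofs, soil group D → CN(II) = 98
CN(I) from CN(II)=98: (4.2·98)/(10 − 0.058·98) = 102900/1079 ≈ 95.366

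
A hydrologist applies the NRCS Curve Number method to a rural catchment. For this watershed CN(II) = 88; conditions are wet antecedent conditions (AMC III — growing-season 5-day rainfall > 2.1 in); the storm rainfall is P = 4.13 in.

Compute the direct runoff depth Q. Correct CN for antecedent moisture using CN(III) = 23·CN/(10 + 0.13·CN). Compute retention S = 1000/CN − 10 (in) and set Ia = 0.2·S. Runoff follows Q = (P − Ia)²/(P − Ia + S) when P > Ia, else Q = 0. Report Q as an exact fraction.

Adjust CN=88 to AMC III: 23·88/(10 + 0.13·88) → 2024 ÷ (536/25) = 6325/67 ≈ 94.403
Retention S: 1000/CN − 10 with CN=94.403 → S = 150/253 ≈ 0.593 in
Initial abstraction Ia = S/5 = (150/253)/5 = 30/253 ≈ 0.119 in
Since P=4.130 > Ia=0.119: effective rainfall P−Ia = 101489/25300 in
Runoff Q = (P−Ia)²/(P−Ia+S) = (4.011)²/(4.011+0.593) = 10300017121/2947171700 ≈ 3.495 in

Q = 10300017121/2947171700 in ≈ 3.495 in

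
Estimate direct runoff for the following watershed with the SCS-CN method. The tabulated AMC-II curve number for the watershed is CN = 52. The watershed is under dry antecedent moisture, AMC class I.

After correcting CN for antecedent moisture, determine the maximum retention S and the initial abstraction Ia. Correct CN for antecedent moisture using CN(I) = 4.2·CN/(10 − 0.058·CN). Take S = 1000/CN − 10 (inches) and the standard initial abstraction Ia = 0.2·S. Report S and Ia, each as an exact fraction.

Adjust CN=52 to AMC I: 4.2·52/(10 − 0.058·52) → (1092/5) ÷ (873/125) = 9100/291 ≈ 31.271
Retention S: 1000/CN − 10 with CN=31.271 → S = 2000/91 ≈ 21.978 in
Ia = 0.2S: 0.2·21.978 = 4.396 in (exactly 400/91)

S = 2000/91 in ≈ 21.978 in; Ia = 400/91 in ≈ 4.396 in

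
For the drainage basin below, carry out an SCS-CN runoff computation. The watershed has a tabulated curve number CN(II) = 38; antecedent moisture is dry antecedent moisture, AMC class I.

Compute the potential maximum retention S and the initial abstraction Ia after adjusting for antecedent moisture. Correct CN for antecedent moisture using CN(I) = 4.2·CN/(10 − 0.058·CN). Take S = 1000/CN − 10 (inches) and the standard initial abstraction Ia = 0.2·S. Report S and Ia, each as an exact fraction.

S = 15500/399 in ≈ 38.847 in; Ia = 3100/399 in ≈ 7.769 in

Dry (AMC I): CN(I) = 4.2·38/(10 − 0.058·38) = (798/5)/(1949/250) = 39900/1949 ≈ 20.472
Retention S: 1000/CN − 10 with CN=20.472 → S = 15500/399 ≈ 38.847 in
Ia = 0.2·(15500/399) = 3100/399 in ≈ 7.769 in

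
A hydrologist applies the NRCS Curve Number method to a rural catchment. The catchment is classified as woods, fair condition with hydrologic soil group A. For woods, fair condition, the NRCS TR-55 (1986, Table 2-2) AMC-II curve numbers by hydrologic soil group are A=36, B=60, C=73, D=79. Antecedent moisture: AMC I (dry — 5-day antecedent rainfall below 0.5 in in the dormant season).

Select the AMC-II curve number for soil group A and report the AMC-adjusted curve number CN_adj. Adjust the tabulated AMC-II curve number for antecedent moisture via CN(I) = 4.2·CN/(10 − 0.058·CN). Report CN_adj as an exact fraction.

NRCS table: woods, fair condition, soil group A → CN(II) = 36
Adjust CN=36 to AMC I: 4.2·36/(10 − 0.058·36) → (756/5) ÷ (989/125) = 18900/989 ≈ 19.110

CN_adj = 18900/989 ≈ 19.110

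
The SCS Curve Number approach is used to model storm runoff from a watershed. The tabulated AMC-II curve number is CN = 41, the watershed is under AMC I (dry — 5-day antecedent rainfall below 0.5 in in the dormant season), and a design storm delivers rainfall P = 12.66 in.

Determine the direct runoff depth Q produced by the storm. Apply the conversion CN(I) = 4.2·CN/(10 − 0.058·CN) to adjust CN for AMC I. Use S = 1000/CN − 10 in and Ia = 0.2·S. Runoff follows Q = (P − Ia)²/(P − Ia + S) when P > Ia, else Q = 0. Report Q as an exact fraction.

Dry (AMC I): CN(I) = 4.2·41/(10 − 0.058·41) = (861/5)/(3811/500) = 86100/3811 ≈ 22.592
S = 1000/(86100/3811) − 10 = 29500/861 in ≈ 34.262 in
Ia = 0.2·(29500/861) = 5900/861 in ≈ 6.852 in
Excess rainfall: 12.660 − 6.852 = 5.808 in; P > Ia so Q > 0
Runoff Q = (P−Ia)²/(P−Ia+S) = (5.808)²/(5.808+34.262) = 62506500169/74261809650 ≈ 0.842 in

Q = 62506500169/74261809650 in ≈ 0.842 in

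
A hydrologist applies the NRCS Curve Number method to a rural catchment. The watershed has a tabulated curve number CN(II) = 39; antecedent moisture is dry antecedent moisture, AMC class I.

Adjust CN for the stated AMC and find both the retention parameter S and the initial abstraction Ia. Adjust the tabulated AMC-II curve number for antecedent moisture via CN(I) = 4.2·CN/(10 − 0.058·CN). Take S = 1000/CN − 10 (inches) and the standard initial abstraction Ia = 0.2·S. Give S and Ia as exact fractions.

Dry (AMC I): CN(I) = 4.2·39/(10 − 0.058·39) = (819/5)/(3869/500) = 81900/3869 ≈ 21.168
S = 1000/(81900/3869) − 10 = 30500/819 in ≈ 37.241 in
Ia = 0.2·(30500/819) = 6100/819 in ≈ 7.448 in

S = 30500/819 in ≈ 37.241 in; Ia = 6100/819 in ≈ 7.448 in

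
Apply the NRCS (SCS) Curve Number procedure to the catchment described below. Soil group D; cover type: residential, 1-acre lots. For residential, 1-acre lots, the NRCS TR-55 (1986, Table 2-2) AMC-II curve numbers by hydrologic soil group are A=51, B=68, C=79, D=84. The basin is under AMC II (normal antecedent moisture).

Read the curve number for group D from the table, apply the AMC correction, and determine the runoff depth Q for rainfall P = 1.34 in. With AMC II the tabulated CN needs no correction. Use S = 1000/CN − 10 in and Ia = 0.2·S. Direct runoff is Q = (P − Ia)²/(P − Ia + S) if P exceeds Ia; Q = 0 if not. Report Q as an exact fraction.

Q = 1014049/3157350 in ≈ 0.321 in

NRCS table: residential, 1-acre lots, soil group D → CN(II) = 84
Average conditions: CN = 84 (no AMC adjustment).
Retention S: 1000/CN − 10 with CN=84.000 → S = 40/21 ≈ 1.905 in
Ia = 0.2S: 0.2·1.905 = 0.381 in (exactly 8/21)
P − Ia = 1.340 − 0.381 = 1007/1050 ≈ 0.959 in (> 0, runoff occurs)
Q = (1007/1050)²/((1007/1050) + 40/21) = (1014049/1102500)/(3007/1050) = 1014049/3157350 in ≈ 0.321 in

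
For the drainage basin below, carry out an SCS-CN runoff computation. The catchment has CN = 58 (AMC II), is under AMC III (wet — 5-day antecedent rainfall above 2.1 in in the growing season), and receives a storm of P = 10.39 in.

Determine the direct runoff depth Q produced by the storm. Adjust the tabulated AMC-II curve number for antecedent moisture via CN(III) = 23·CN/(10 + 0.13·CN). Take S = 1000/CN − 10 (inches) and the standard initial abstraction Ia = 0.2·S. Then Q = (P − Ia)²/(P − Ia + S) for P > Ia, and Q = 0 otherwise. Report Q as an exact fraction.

Q = 423817926169/57429567100 in ≈ 7.380 in

Wet (AMC III): CN(III) = 23·58/(10 + 0.13·58) = 1334/(877/50) = 66700/877 ≈ 76.055
Max retention: S = 1000/(66700/877) − 10 = 2100/667 in (≈ 3.148 in)
Initial abstraction Ia = S/5 = (2100/667)/5 = 420/667 ≈ 0.630 in
P − Ia = 10.390 − 0.630 = 651013/66700 ≈ 9.760 in (> 0, runoff occurs)
Runoff Q = (P−Ia)²/(P−Ia+S) = (9.760)²/(9.760+3.148) = 423817926169/57429567100 ≈ 7.380 in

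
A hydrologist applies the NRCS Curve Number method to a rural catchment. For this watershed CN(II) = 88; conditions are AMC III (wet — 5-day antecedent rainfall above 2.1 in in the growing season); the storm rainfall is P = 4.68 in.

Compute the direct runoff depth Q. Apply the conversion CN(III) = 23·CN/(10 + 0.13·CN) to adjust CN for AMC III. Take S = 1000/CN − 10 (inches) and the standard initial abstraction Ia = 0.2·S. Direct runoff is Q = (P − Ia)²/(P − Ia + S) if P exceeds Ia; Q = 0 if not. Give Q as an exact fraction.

Adjust CN=88 to AMC III: 23·88/(10 + 0.13·88) → 2024 ÷ (536/25) = 6325/67 ≈ 94.403
Max retention: S = 1000/(6325/67) − 10 = 150/253 in (≈ 0.593 in)
Ia = 0.2S: 0.2·0.593 = 0.119 in (exactly 30/253)
P − Ia = 4.680 − 0.119 = 28851/6325 ≈ 4.561 in (> 0, runoff occurs)
Runoff Q = (P−Ia)²/(P−Ia+S) = (4.561)²/(4.561+0.593) = 277460067/68733775 ≈ 4.037 in

Q = 277460067/68733775 in ≈ 4.037 in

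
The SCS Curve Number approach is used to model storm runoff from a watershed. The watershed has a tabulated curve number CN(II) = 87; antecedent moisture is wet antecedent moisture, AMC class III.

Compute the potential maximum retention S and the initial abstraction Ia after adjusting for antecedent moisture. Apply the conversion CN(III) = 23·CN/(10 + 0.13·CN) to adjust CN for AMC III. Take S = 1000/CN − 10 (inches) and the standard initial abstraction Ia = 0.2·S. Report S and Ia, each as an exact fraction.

Wet (AMC III): CN(III) = 23·87/(10 + 0.13·87) = 2001/(2131/100) = 200100/2131 ≈ 93.900
S = 1000/(200100/2131) − 10 = 1300/2001 in ≈ 0.650 in
Ia = 0.2S: 0.2·0.650 = 0.130 in (exactly 260/2001)

S = 1300/2001 in ≈ 0.650 in; Ia = 260/2001 in ≈ 0.130 in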